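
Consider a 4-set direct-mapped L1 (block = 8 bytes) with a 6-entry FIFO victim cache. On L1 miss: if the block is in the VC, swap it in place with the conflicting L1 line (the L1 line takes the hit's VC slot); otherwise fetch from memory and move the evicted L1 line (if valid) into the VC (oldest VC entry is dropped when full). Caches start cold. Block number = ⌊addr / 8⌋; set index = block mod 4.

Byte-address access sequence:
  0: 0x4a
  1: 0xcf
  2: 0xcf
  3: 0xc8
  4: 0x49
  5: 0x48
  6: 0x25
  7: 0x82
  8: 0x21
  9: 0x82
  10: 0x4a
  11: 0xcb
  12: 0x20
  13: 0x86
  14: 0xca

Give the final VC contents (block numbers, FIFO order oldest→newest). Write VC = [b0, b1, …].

VC = [9, 4]

#0 0x4a→b9/s1 MISS; vc=[]
#1 0xcf→b25/s1 MISS; vc=[9]
#2 0xcf→b25/s1 L1-HIT; vc=[9]
#3 0xc8→b25/s1 L1-HIT; vc=[9]
#4 0x49→b9/s1 VC-HIT; vc=[25]
#5 0x48→b9/s1 L1-HIT; vc=[25]
#6 0x25→b4/s0 MISS; vc=[25]
#7 0x82→b16/s0 MISS; vc=[25,4]
#8 0x21→b4/s0 VC-HIT; vc=[25,16]
#9 0x82→b16/s0 VC-HIT; vc=[25,4]
#10 0x4a→b9/s1 L1-HIT; vc=[25,4]
#11 0xcb→b25/s1 VC-HIT; vc=[9,4]
#12 0x20→b4/s0 VC-HIT; vc=[9,16]
#13 0x86→b16/s0 VC-HIT; vc=[9,4]
#14 0xca→b25/s1 L1-HIT; vc=[9,4]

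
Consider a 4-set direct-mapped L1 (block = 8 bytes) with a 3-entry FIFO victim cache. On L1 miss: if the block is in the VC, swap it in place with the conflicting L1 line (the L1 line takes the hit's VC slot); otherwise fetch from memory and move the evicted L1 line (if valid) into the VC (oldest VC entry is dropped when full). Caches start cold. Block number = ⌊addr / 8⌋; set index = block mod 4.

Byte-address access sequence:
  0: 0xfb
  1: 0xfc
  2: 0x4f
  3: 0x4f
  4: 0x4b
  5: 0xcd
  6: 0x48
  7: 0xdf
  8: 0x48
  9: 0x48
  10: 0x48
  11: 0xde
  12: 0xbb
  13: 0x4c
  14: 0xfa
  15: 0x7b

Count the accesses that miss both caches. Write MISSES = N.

MISSES = 6

#0 0xfb→b31/s3 MISS; vc=[]
#1 0xfc→b31/s3 L1-HIT; vc=[]
#2 0x4f→b9/s1 MISS; vc=[]
#3 0x4f→b9/s1 L1-HIT; vc=[]
#4 0x4b→b9/s1 L1-HIT; vc=[]
#5 0xcd→b25/s1 MISS; vc=[9]
#6 0x48→b9/s1 VC-HIT; vc=[25]
#7 0xdf→b27/s3 MISS; vc=[25,31]
#8 0x48→b9/s1 L1-HIT; vc=[25,31]
#9 0x48→b9/s1 L1-HIT; vc=[25,31]
#10 0x48→b9/s1 L1-HIT; vc=[25,31]
#11 0xde→b27/s3 L1-HIT; vc=[25,31]
#12 0xbb→b23/s3 MISS; vc=[25,31,27]
#13 0x4c→b9/s1 L1-HIT; vc=[25,31,27]
#14 0xfa→b31/s3 VC-HIT; vc=[25,23,27]
#15 0x7b→b15/s3 MISS; vc=[23,27,31]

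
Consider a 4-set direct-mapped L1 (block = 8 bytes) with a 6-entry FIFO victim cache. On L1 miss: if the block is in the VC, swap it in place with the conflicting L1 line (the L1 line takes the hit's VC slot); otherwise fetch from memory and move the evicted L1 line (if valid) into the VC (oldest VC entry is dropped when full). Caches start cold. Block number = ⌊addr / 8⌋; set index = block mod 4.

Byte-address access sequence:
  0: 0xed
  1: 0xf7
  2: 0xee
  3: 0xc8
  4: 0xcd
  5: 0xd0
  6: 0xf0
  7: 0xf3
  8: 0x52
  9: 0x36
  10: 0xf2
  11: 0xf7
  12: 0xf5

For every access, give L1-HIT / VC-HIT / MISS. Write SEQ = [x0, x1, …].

  [0] addr=0xed blk=29 s=1: MISS | VC []
  [1] addr=0xf7 blk=30 s=2: MISS | VC []
  [2] addr=0xee blk=29 s=1: L1-HIT | VC []
  [3] addr=0xc8 blk=25 s=1: MISS | VC [29]
  [4] addr=0xcd blk=25 s=1: L1-HIT | VC [29]
  [5] addr=0xd0 blk=26 s=2: MISS | VC [29, 30]
  [6] addr=0xf0 blk=30 s=2: VC-HIT | VC [29, 26]
  [7] addr=0xf3 blk=30 s=2: L1-HIT | VC [29, 26]
  [8] addr=0x52 blk=10 s=2: MISS | VC [29, 26, 30]
  [9] addr=0x36 blk=6 s=2: MISS | VC [29, 26, 30, 10]
  [10] addr=0xf2 blk=30 s=2: VC-HIT | VC [29, 26, 6, 10]
  [11] addr=0xf7 blk=30 s=2: L1-HIT | VC [29, 26, 6, 10]
  [12] addr=0xf5 blk=30 s=2: L1-HIT | VC [29, 26, 6, 10]

SEQ = [MISS, MISS, L1-HIT, MISS, L1-HIT, MISS, VC-HIT, L1-HIT, MISS, MISS, VC-HIT, L1-HIT, L1-HIT]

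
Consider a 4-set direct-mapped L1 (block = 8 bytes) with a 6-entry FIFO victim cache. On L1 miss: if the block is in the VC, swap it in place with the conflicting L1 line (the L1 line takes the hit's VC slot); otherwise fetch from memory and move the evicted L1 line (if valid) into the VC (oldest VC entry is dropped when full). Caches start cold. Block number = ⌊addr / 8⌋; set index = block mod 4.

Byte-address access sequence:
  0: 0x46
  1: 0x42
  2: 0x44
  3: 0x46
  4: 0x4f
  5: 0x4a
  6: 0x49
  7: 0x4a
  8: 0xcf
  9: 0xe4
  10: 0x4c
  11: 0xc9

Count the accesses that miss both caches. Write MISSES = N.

MISSES = 4

#0 0x46→b8/s0 MISS; vc=[]
#1 0x42→b8/s0 L1-HIT; vc=[]
#2 0x44→b8/s0 L1-HIT; vc=[]
#3 0x46→b8/s0 L1-HIT; vc=[]
#4 0x4f→b9/s1 MISS; vc=[]
#5 0x4a→b9/s1 L1-HIT; vc=[]
#6 0x49→b9/s1 L1-HIT; vc=[]
#7 0x4a→b9/s1 L1-HIT; vc=[]
#8 0xcf→b25/s1 MISS; vc=[9]
#9 0xe4→b28/s0 MISS; vc=[9,8]
#10 0x4c→b9/s1 VC-HIT; vc=[25,8]
#11 0xc9→b25/s1 VC-HIT; vc=[9,8]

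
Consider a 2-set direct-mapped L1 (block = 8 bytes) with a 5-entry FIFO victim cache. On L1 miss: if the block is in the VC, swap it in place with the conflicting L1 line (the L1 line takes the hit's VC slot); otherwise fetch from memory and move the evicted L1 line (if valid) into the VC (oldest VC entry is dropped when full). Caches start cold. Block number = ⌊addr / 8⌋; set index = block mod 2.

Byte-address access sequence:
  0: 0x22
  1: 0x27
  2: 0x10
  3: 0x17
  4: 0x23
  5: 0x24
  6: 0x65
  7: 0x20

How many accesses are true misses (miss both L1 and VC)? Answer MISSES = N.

MISSES = 3

0: 0x22 (blk 4, set 0) → MISS  vc=[]
1: 0x27 (blk 4, set 0) → L1-HIT  vc=[]
2: 0x10 (blk 2, set 0) → MISS  vc=[4]
3: 0x17 (blk 2, set 0) → L1-HIT  vc=[4]
4: 0x23 (blk 4, set 0) → VC-HIT  vc=[2]
5: 0x24 (blk 4, set 0) → L1-HIT  vc=[2]
6: 0x65 (blk 12, set 0) → MISS  vc=[2, 4]
7: 0x20 (blk 4, set 0) → VC-HIT  vc=[2, 12]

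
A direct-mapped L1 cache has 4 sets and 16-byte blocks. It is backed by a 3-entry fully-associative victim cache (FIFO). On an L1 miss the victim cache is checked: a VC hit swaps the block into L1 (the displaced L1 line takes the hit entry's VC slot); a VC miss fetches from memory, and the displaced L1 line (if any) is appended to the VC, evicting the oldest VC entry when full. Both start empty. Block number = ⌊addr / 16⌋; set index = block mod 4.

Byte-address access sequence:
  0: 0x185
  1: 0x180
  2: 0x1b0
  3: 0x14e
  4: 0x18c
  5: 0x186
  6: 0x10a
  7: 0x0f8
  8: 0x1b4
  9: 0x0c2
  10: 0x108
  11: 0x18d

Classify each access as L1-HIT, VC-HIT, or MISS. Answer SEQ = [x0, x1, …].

SEQ = [MISS, L1-HIT, MISS, MISS, VC-HIT, L1-HIT, MISS, MISS, VC-HIT, MISS, VC-HIT, VC-HIT]

0: 0x185 (blk 24, set 0) → MISS  vc=[]
1: 0x180 (blk 24, set 0) → L1-HIT  vc=[]
2: 0x1b0 (blk 27, set 3) → MISS  vc=[]
3: 0x14e (blk 20, set 0) → MISS  vc=[24]
4: 0x18c (blk 24, set 0) → VC-HIT  vc=[20]
5: 0x186 (blk 24, set 0) → L1-HIT  vc=[20]
6: 0x10a (blk 16, set 0) → MISS  vc=[20, 24]
7: 0xf8 (blk 15, set 3) → MISS  vc=[20, 24, 27]
8: 0x1b4 (blk 27, set 3) → VC-HIT  vc=[20, 24, 15]
9: 0xc2 (blk 12, set 0) → MISS  vc=[24, 15, 16]
10: 0x108 (blk 16, set 0) → VC-HIT  vc=[24, 15, 12]
11: 0x18d (blk 24, set 0) → VC-HIT  vc=[16, 15, 12]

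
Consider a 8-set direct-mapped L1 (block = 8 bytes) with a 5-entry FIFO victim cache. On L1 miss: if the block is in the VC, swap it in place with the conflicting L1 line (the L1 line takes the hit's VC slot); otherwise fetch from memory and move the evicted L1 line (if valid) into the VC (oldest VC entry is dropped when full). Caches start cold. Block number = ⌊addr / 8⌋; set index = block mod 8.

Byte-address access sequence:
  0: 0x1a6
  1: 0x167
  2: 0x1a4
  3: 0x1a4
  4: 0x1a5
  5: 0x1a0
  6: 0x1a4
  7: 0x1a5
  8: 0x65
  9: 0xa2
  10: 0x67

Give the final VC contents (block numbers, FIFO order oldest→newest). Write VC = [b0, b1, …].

VC = [44, 52, 20]

#0 0x1a6→b52/s4 MISS; vc=[]
#1 0x167→b44/s4 MISS; vc=[52]
#2 0x1a4→b52/s4 VC-HIT; vc=[44]
#3 0x1a4→b52/s4 L1-HIT; vc=[44]
#4 0x1a5→b52/s4 L1-HIT; vc=[44]
#5 0x1a0→b52/s4 L1-HIT; vc=[44]
#6 0x1a4→b52/s4 L1-HIT; vc=[44]
#7 0x1a5→b52/s4 L1-HIT; vc=[44]
#8 0x65→b12/s4 MISS; vc=[44,52]
#9 0xa2→b20/s4 MISS; vc=[44,52,12]
#10 0x67→b12/s4 VC-HIT; vc=[44,52,20]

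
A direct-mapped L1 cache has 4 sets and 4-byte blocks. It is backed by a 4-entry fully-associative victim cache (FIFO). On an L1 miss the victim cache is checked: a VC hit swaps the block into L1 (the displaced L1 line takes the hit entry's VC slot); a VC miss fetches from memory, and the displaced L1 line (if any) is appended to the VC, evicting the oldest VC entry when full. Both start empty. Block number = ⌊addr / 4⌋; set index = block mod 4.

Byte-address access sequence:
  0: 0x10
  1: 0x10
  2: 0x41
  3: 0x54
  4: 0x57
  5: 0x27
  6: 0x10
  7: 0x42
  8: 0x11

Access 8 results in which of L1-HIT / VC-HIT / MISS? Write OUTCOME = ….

  [0] addr=0x10 blk=4 s=0: MISS | VC []
  [1] addr=0x10 blk=4 s=0: L1-HIT | VC []
  [2] addr=0x41 blk=16 s=0: MISS | VC [4]
  [3] addr=0x54 blk=21 s=1: MISS | VC [4]
  [4] addr=0x57 blk=21 s=1: L1-HIT | VC [4]
  [5] addr=0x27 blk=9 s=1: MISS | VC [4, 21]
  [6] addr=0x10 blk=4 s=0: VC-HIT | VC [16, 21]
  [7] addr=0x42 blk=16 s=0: VC-HIT | VC [4, 21]
  [8] addr=0x11 blk=4 s=0: VC-HIT | VC [16, 21]

OUTCOME = VC-HIT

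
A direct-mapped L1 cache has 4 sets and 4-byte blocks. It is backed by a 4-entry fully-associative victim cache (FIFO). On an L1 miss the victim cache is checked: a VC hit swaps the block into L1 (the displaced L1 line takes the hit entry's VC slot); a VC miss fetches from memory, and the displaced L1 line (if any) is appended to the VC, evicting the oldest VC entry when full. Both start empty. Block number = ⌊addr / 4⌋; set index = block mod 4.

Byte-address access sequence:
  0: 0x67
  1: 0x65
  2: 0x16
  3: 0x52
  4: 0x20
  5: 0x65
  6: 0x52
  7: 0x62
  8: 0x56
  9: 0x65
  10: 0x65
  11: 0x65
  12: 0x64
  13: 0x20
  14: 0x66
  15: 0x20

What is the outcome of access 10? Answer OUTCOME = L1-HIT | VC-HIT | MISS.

OUTCOME = L1-HIT

  [0] addr=0x67 blk=25 s=1: MISS | VC []
  [1] addr=0x65 blk=25 s=1: L1-HIT | VC []
  [2] addr=0x16 blk=5 s=1: MISS | VC [25]
  [3] addr=0x52 blk=20 s=0: MISS | VC [25]
  [4] addr=0x20 blk=8 s=0: MISS | VC [25, 20]
  [5] addr=0x65 blk=25 s=1: VC-HIT | VC [5, 20]
  [6] addr=0x52 blk=20 s=0: VC-HIT | VC [5, 8]
  [7] addr=0x62 blk=24 s=0: MISS | VC [5, 8, 20]
  [8] addr=0x56 blk=21 s=1: MISS | VC [5, 8, 20, 25]
  [9] addr=0x65 blk=25 s=1: VC-HIT | VC [5, 8, 20, 21]
  [10] addr=0x65 blk=25 s=1: L1-HIT | VC [5, 8, 20, 21]
  [11] addr=0x65 blk=25 s=1: L1-HIT | VC [5, 8, 20, 21]
  [12] addr=0x64 blk=25 s=1: L1-HIT | VC [5, 8, 20, 21]
  [13] addr=0x20 blk=8 s=0: VC-HIT | VC [5, 24, 20, 21]
  [14] addr=0x66 blk=25 s=1: L1-HIT | VC [5, 24, 20, 21]
  [15] addr=0x20 blk=8 s=0: L1-HIT | VC [5, 24, 20, 21]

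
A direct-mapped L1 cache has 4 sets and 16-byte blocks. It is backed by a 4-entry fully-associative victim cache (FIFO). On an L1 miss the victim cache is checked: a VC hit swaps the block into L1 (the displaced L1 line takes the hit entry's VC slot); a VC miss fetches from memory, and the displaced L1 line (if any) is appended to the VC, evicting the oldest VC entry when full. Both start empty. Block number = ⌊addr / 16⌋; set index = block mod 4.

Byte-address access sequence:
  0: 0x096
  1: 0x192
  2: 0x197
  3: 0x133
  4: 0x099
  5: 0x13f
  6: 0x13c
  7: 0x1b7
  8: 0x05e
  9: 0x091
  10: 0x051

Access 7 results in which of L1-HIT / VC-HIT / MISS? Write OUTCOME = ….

  [0] addr=0x96 blk=9 s=1: MISS | VC []
  [1] addr=0x192 blk=25 s=1: MISS | VC [9]
  [2] addr=0x197 blk=25 s=1: L1-HIT | VC [9]
  [3] addr=0x133 blk=19 s=3: MISS | VC [9]
  [4] addr=0x99 blk=9 s=1: VC-HIT | VC [25]
  [5] addr=0x13f blk=19 s=3: L1-HIT | VC [25]
  [6] addr=0x13c blk=19 s=3: L1-HIT | VC [25]
  [7] addr=0x1b7 blk=27 s=3: MISS | VC [25, 19]
  [8] addr=0x5e blk=5 s=1: MISS | VC [25, 19, 9]
  [9] addr=0x91 blk=9 s=1: VC-HIT | VC [25, 19, 5]
  [10] addr=0x51 blk=5 s=1: VC-HIT | VC [25, 19, 9]

OUTCOME = MISS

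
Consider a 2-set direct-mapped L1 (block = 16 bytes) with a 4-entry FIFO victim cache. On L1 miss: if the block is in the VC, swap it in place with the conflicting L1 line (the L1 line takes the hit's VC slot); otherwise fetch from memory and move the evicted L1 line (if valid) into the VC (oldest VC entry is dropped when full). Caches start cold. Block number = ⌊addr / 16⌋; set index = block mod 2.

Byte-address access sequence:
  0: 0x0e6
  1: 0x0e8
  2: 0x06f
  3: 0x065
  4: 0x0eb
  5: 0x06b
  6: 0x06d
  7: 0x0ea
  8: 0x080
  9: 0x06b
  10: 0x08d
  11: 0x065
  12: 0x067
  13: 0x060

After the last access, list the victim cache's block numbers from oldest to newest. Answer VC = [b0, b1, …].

VC = [8, 14]

0: 0xe6 (blk 14, set 0) → MISS  vc=[]
1: 0xe8 (blk 14, set 0) → L1-HIT  vc=[]
2: 0x6f (blk 6, set 0) → MISS  vc=[14]
3: 0x65 (blk 6, set 0) → L1-HIT  vc=[14]
4: 0xeb (blk 14, set 0) → VC-HIT  vc=[6]
5: 0x6b (blk 6, set 0) → VC-HIT  vc=[14]
6: 0x6d (blk 6, set 0) → L1-HIT  vc=[14]
7: 0xea (blk 14, set 0) → VC-HIT  vc=[6]
8: 0x80 (blk 8, set 0) → MISS  vc=[6, 14]
9: 0x6b (blk 6, set 0) → VC-HIT  vc=[8, 14]
10: 0x8d (blk 8, set 0) → VC-HIT  vc=[6, 14]
11: 0x65 (blk 6, set 0) → VC-HIT  vc=[8, 14]
12: 0x67 (blk 6, set 0) → L1-HIT  vc=[8, 14]
13: 0x60 (blk 6, set 0) → L1-HIT  vc=[8, 14]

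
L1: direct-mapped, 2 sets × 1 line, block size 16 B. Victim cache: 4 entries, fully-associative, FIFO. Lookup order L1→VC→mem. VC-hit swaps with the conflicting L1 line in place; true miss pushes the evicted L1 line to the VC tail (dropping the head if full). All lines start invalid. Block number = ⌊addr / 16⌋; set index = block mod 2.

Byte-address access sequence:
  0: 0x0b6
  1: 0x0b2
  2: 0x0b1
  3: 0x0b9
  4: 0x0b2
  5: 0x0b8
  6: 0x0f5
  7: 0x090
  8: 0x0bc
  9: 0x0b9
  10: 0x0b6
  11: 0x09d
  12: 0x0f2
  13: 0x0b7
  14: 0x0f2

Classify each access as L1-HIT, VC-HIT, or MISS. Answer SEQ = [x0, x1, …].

SEQ = [MISS, L1-HIT, L1-HIT, L1-HIT, L1-HIT, L1-HIT, MISS, MISS, VC-HIT, L1-HIT, L1-HIT, VC-HIT, VC-HIT, VC-HIT, VC-HIT]

  [0] addr=0xb6 blk=11 s=1: MISS | VC []
  [1] addr=0xb2 blk=11 s=1: L1-HIT | VC []
  [2] addr=0xb1 blk=11 s=1: L1-HIT | VC []
  [3] addr=0xb9 blk=11 s=1: L1-HIT | VC []
  [4] addr=0xb2 blk=11 s=1: L1-HIT | VC []
  [5] addr=0xb8 blk=11 s=1: L1-HIT | VC []
  [6] addr=0xf5 blk=15 s=1: MISS | VC [11]
  [7] addr=0x90 blk=9 s=1: MISS | VC [11, 15]
  [8] addr=0xbc blk=11 s=1: VC-HIT | VC [9, 15]
  [9] addr=0xb9 blk=11 s=1: L1-HIT | VC [9, 15]
  [10] addr=0xb6 blk=11 s=1: L1-HIT | VC [9, 15]
  [11] addr=0x9d blk=9 s=1: VC-HIT | VC [11, 15]
  [12] addr=0xf2 blk=15 s=1: VC-HIT | VC [11, 9]
  [13] addr=0xb7 blk=11 s=1: VC-HIT | VC [15, 9]
  [14] addr=0xf2 blk=15 s=1: VC-HIT | VC [11, 9]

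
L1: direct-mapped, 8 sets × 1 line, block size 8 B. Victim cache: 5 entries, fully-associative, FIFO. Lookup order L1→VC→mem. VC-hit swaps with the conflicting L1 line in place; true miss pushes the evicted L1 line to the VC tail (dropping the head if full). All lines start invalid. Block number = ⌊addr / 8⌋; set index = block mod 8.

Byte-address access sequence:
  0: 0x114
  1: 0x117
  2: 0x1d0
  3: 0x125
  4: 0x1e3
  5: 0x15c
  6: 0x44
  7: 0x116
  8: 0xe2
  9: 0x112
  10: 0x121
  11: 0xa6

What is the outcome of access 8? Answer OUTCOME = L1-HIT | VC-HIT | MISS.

OUTCOME = MISS

#0 0x114→b34/s2 MISS; vc=[]
#1 0x117→b34/s2 L1-HIT; vc=[]
#2 0x1d0→b58/s2 MISS; vc=[34]
#3 0x125→b36/s4 MISS; vc=[34]
#4 0x1e3→b60/s4 MISS; vc=[34,36]
#5 0x15c→b43/s3 MISS; vc=[34,36]
#6 0x44→b8/s0 MISS; vc=[34,36]
#7 0x116→b34/s2 VC-HIT; vc=[58,36]
#8 0xe2→b28/s4 MISS; vc=[58,36,60]
#9 0x112→b34/s2 L1-HIT; vc=[58,36,60]
#10 0x121→b36/s4 VC-HIT; vc=[58,28,60]
#11 0xa6→b20/s4 MISS; vc=[58,28,60,36]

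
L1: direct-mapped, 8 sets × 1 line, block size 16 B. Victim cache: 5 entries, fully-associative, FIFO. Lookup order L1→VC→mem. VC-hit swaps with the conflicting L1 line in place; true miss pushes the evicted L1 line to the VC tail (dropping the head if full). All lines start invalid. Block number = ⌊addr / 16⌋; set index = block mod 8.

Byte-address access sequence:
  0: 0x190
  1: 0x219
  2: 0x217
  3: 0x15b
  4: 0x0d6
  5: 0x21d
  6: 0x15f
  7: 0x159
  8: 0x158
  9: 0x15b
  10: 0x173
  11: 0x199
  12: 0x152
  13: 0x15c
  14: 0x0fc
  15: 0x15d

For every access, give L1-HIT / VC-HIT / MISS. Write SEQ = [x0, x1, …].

  [0] addr=0x190 blk=25 s=1: MISS | VC []
  [1] addr=0x219 blk=33 s=1: MISS | VC [25]
  [2] addr=0x217 blk=33 s=1: L1-HIT | VC [25]
  [3] addr=0x15b blk=21 s=5: MISS | VC [25]
  [4] addr=0xd6 blk=13 s=5: MISS | VC [25, 21]
  [5] addr=0x21d blk=33 s=1: L1-HIT | VC [25, 21]
  [6] addr=0x15f blk=21 s=5: VC-HIT | VC [25, 13]
  [7] addr=0x159 blk=21 s=5: L1-HIT | VC [25, 13]
  [8] addr=0x158 blk=21 s=5: L1-HIT | VC [25, 13]
  [9] addr=0x15b blk=21 s=5: L1-HIT | VC [25, 13]
  [10] addr=0x173 blk=23 s=7: MISS | VC [25, 13]
  [11] addr=0x199 blk=25 s=1: VC-HIT | VC [33, 13]
  [12] addr=0x152 blk=21 s=5: L1-HIT | VC [33, 13]
  [13] addr=0x15c blk=21 s=5: L1-HIT | VC [33, 13]
  [14] addr=0xfc blk=15 s=7: MISS | VC [33, 13, 23]
  [15] addr=0x15d blk=21 s=5: L1-HIT | VC [33, 13, 23]

SEQ = [MISS, MISS, L1-HIT, MISS, MISS, L1-HIT, VC-HIT, L1-HIT, L1-HIT, L1-HIT, MISS, VC-HIT, L1-HIT, L1-HIT, MISS, L1-HIT]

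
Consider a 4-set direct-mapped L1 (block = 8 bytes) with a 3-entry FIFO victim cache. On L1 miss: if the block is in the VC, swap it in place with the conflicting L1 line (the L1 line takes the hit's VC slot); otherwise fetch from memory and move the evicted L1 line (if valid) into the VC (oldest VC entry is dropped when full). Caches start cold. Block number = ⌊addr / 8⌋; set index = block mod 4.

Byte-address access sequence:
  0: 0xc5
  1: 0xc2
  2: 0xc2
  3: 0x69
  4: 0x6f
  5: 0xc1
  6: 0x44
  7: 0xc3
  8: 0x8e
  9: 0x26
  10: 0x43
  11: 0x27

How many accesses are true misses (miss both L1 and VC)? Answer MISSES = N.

  [0] addr=0xc5 blk=24 s=0: MISS | VC []
  [1] addr=0xc2 blk=24 s=0: L1-HIT | VC []
  [2] addr=0xc2 blk=24 s=0: L1-HIT | VC []
  [3] addr=0x69 blk=13 s=1: MISS | VC []
  [4] addr=0x6f blk=13 s=1: L1-HIT | VC []
  [5] addr=0xc1 blk=24 s=0: L1-HIT | VC []
  [6] addr=0x44 blk=8 s=0: MISS | VC [24]
  [7] addr=0xc3 blk=24 s=0: VC-HIT | VC [8]
  [8] addr=0x8e blk=17 s=1: MISS | VC [8, 13]
  [9] addr=0x26 blk=4 s=0: MISS | VC [8, 13, 24]
  [10] addr=0x43 blk=8 s=0: VC-HIT | VC [4, 13, 24]
  [11] addr=0x27 blk=4 s=0: VC-HIT | VC [8, 13, 24]

MISSES = 5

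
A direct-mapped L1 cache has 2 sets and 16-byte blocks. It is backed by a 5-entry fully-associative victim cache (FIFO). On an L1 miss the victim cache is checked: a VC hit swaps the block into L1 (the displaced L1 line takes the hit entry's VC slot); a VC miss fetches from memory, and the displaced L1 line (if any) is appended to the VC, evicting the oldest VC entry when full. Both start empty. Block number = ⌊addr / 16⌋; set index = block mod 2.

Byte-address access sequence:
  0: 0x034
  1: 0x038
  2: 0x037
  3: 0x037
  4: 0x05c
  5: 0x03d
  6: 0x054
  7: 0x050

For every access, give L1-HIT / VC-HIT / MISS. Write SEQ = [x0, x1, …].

#0 0x34→b3/s1 MISS; vc=[]
#1 0x38→b3/s1 L1-HIT; vc=[]
#2 0x37→b3/s1 L1-HIT; vc=[]
#3 0x37→b3/s1 L1-HIT; vc=[]
#4 0x5c→b5/s1 MISS; vc=[3]
#5 0x3d→b3/s1 VC-HIT; vc=[5]
#6 0x54→b5/s1 VC-HIT; vc=[3]
#7 0x50→b5/s1 L1-HIT; vc=[3]

SEQ = [MISS, L1-HIT, L1-HIT, L1-HIT, MISS, VC-HIT, VC-HIT, L1-HIT]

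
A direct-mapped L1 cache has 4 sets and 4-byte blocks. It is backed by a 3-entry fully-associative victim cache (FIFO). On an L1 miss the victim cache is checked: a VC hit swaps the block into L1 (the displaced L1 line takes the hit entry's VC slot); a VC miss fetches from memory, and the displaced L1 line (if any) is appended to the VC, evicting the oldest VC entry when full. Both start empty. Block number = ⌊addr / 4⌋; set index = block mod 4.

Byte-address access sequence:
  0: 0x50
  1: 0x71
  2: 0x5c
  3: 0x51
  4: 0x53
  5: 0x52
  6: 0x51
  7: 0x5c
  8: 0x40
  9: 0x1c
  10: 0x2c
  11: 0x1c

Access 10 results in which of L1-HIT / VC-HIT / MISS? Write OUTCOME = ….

OUTCOME = MISS

#0 0x50→b20/s0 MISS; vc=[]
#1 0x71→b28/s0 MISS; vc=[20]
#2 0x5c→b23/s3 MISS; vc=[20]
#3 0x51→b20/s0 VC-HIT; vc=[28]
#4 0x53→b20/s0 L1-HIT; vc=[28]
#5 0x52→b20/s0 L1-HIT; vc=[28]
#6 0x51→b20/s0 L1-HIT; vc=[28]
#7 0x5c→b23/s3 L1-HIT; vc=[28]
#8 0x40→b16/s0 MISS; vc=[28,20]
#9 0x1c→b7/s3 MISS; vc=[28,20,23]
#10 0x2c→b11/s3 MISS; vc=[20,23,7]
#11 0x1c→b7/s3 VC-HIT; vc=[20,23,11]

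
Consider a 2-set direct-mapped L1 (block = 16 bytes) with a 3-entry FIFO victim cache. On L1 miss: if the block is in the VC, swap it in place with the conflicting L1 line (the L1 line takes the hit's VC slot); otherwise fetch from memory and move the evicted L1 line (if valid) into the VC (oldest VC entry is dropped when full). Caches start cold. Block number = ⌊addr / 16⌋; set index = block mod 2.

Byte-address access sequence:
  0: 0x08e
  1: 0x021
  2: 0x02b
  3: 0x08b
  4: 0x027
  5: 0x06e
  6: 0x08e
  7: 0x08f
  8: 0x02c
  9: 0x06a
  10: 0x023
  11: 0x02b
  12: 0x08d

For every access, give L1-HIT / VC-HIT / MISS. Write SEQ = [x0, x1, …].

SEQ = [MISS, MISS, L1-HIT, VC-HIT, VC-HIT, MISS, VC-HIT, L1-HIT, VC-HIT, VC-HIT, VC-HIT, L1-HIT, VC-HIT]

0: 0x8e (blk 8, set 0) → MISS  vc=[]
1: 0x21 (blk 2, set 0) → MISS  vc=[8]
2: 0x2b (blk 2, set 0) → L1-HIT  vc=[8]
3: 0x8b (blk 8, set 0) → VC-HIT  vc=[2]
4: 0x27 (blk 2, set 0) → VC-HIT  vc=[8]
5: 0x6e (blk 6, set 0) → MISS  vc=[8, 2]
6: 0x8e (blk 8, set 0) → VC-HIT  vc=[6, 2]
7: 0x8f (blk 8, set 0) → L1-HIT  vc=[6, 2]
8: 0x2c (blk 2, set 0) → VC-HIT  vc=[6, 8]
9: 0x6a (blk 6, set 0) → VC-HIT  vc=[2, 8]
10: 0x23 (blk 2, set 0) → VC-HIT  vc=[6, 8]
11: 0x2b (blk 2, set 0) → L1-HIT  vc=[6, 8]
12: 0x8d (blk 8, set 0) → VC-HIT  vc=[6, 2]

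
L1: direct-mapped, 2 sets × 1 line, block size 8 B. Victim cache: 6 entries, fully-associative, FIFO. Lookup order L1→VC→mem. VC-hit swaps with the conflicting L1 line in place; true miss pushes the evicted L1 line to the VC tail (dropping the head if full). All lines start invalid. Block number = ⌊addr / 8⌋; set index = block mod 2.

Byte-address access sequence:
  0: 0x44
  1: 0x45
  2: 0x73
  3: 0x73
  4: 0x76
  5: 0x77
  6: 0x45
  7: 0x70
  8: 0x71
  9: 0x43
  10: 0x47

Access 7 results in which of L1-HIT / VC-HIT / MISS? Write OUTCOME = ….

  [0] addr=0x44 blk=8 s=0: MISS | VC []
  [1] addr=0x45 blk=8 s=0: L1-HIT | VC []
  [2] addr=0x73 blk=14 s=0: MISS | VC [8]
  [3] addr=0x73 blk=14 s=0: L1-HIT | VC [8]
  [4] addr=0x76 blk=14 s=0: L1-HIT | VC [8]
  [5] addr=0x77 blk=14 s=0: L1-HIT | VC [8]
  [6] addr=0x45 blk=8 s=0: VC-HIT | VC [14]
  [7] addr=0x70 blk=14 s=0: VC-HIT | VC [8]
  [8] addr=0x71 blk=14 s=0: L1-HIT | VC [8]
  [9] addr=0x43 blk=8 s=0: VC-HIT | VC [14]
  [10] addr=0x47 blk=8 s=0: L1-HIT | VC [14]

OUTCOME = VC-HIT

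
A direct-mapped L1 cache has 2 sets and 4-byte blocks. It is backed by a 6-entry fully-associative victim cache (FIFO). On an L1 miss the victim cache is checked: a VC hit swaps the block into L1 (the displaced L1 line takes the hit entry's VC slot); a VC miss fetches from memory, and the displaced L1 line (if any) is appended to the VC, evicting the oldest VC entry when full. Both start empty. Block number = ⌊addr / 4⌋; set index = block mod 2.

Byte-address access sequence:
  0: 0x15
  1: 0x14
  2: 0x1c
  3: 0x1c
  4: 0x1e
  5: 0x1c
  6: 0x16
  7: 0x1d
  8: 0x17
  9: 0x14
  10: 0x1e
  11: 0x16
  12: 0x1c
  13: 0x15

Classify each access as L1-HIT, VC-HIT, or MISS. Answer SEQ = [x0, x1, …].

0: 0x15 (blk 5, set 1) → MISS  vc=[]
1: 0x14 (blk 5, set 1) → L1-HIT  vc=[]
2: 0x1c (blk 7, set 1) → MISS  vc=[5]
3: 0x1c (blk 7, set 1) → L1-HIT  vc=[5]
4: 0x1e (blk 7, set 1) → L1-HIT  vc=[5]
5: 0x1c (blk 7, set 1) → L1-HIT  vc=[5]
6: 0x16 (blk 5, set 1) → VC-HIT  vc=[7]
7: 0x1d (blk 7, set 1) → VC-HIT  vc=[5]
8: 0x17 (blk 5, set 1) → VC-HIT  vc=[7]
9: 0x14 (blk 5, set 1) → L1-HIT  vc=[7]
10: 0x1e (blk 7, set 1) → VC-HIT  vc=[5]
11: 0x16 (blk 5, set 1) → VC-HIT  vc=[7]
12: 0x1c (blk 7, set 1) → VC-HIT  vc=[5]
13: 0x15 (blk 5, set 1) → VC-HIT  vc=[7]

SEQ = [MISS, L1-HIT, MISS, L1-HIT, L1-HIT, L1-HIT, VC-HIT, VC-HIT, VC-HIT, L1-HIT, VC-HIT, VC-HIT, VC-HIT, VC-HIT]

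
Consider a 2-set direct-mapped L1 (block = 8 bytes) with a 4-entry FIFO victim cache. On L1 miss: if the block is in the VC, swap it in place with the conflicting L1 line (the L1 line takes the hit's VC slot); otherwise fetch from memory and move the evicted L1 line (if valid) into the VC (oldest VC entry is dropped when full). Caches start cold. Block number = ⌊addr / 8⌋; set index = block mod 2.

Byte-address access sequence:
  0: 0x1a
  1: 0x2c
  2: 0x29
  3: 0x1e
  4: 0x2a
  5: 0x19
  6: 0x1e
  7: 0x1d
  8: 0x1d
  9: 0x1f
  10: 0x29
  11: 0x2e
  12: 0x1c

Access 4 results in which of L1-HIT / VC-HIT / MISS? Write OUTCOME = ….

0: 0x1a (blk 3, set 1) → MISS  vc=[]
1: 0x2c (blk 5, set 1) → MISS  vc=[3]
2: 0x29 (blk 5, set 1) → L1-HIT  vc=[3]
3: 0x1e (blk 3, set 1) → VC-HIT  vc=[5]
4: 0x2a (blk 5, set 1) → VC-HIT  vc=[3]
5: 0x19 (blk 3, set 1) → VC-HIT  vc=[5]
6: 0x1e (blk 3, set 1) → L1-HIT  vc=[5]
7: 0x1d (blk 3, set 1) → L1-HIT  vc=[5]
8: 0x1d (blk 3, set 1) → L1-HIT  vc=[5]
9: 0x1f (blk 3, set 1) → L1-HIT  vc=[5]
10: 0x29 (blk 5, set 1) → VC-HIT  vc=[3]
11: 0x2e (blk 5, set 1) → L1-HIT  vc=[3]
12: 0x1c (blk 3, set 1) → VC-HIT  vc=[5]

OUTCOME = VC-HIT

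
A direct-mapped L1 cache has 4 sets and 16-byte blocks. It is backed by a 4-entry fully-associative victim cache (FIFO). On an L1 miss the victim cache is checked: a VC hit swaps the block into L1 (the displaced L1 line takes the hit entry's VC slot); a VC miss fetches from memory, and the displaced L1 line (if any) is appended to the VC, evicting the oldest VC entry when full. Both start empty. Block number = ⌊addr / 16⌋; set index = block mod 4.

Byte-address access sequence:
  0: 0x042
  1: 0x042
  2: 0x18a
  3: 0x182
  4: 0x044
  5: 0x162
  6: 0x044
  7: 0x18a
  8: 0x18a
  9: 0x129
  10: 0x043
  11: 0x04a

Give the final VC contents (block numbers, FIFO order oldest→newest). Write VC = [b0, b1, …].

VC = [24, 22]

0: 0x42 (blk 4, set 0) → MISS  vc=[]
1: 0x42 (blk 4, set 0) → L1-HIT  vc=[]
2: 0x18a (blk 24, set 0) → MISS  vc=[4]
3: 0x182 (blk 24, set 0) → L1-HIT  vc=[4]
4: 0x44 (blk 4, set 0) → VC-HIT  vc=[24]
5: 0x162 (blk 22, set 2) → MISS  vc=[24]
6: 0x44 (blk 4, set 0) → L1-HIT  vc=[24]
7: 0x18a (blk 24, set 0) → VC-HIT  vc=[4]
8: 0x18a (blk 24, set 0) → L1-HIT  vc=[4]
9: 0x129 (blk 18, set 2) → MISS  vc=[4, 22]
10: 0x43 (blk 4, set 0) → VC-HIT  vc=[24, 22]
11: 0x4a (blk 4, set 0) → L1-HIT  vc=[24, 22]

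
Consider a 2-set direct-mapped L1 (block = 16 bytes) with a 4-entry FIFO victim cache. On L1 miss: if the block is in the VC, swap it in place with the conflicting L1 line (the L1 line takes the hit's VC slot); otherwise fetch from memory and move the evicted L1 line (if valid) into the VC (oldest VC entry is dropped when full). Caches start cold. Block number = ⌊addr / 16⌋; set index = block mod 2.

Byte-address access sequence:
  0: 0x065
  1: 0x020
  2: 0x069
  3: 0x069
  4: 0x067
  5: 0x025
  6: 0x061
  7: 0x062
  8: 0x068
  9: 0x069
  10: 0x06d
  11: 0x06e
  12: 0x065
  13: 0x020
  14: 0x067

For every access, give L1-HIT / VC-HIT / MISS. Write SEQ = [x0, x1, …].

0: 0x65 (blk 6, set 0) → MISS  vc=[]
1: 0x20 (blk 2, set 0) → MISS  vc=[6]
2: 0x69 (blk 6, set 0) → VC-HIT  vc=[2]
3: 0x69 (blk 6, set 0) → L1-HIT  vc=[2]
4: 0x67 (blk 6, set 0) → L1-HIT  vc=[2]
5: 0x25 (blk 2, set 0) → VC-HIT  vc=[6]
6: 0x61 (blk 6, set 0) → VC-HIT  vc=[2]
7: 0x62 (blk 6, set 0) → L1-HIT  vc=[2]
8: 0x68 (blk 6, set 0) → L1-HIT  vc=[2]
9: 0x69 (blk 6, set 0) → L1-HIT  vc=[2]
10: 0x6d (blk 6, set 0) → L1-HIT  vc=[2]
11: 0x6e (blk 6, set 0) → L1-HIT  vc=[2]
12: 0x65 (blk 6, set 0) → L1-HIT  vc=[2]
13: 0x20 (blk 2, set 0) → VC-HIT  vc=[6]
14: 0x67 (blk 6, set 0) → VC-HIT  vc=[2]

SEQ = [MISS, MISS, VC-HIT, L1-HIT, L1-HIT, VC-HIT, VC-HIT, L1-HIT, L1-HIT, L1-HIT, L1-HIT, L1-HIT, L1-HIT, VC-HIT, VC-HIT]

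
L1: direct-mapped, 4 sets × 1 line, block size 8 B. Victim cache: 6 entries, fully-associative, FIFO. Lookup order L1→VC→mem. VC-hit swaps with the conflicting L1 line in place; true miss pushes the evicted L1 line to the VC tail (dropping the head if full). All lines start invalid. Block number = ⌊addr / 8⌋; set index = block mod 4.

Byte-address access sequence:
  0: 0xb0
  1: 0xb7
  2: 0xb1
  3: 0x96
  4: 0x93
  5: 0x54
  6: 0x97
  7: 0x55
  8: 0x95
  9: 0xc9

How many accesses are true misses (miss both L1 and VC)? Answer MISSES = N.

  [0] addr=0xb0 blk=22 s=2: MISS | VC []
  [1] addr=0xb7 blk=22 s=2: L1-HIT | VC []
  [2] addr=0xb1 blk=22 s=2: L1-HIT | VC []
  [3] addr=0x96 blk=18 s=2: MISS | VC [22]
  [4] addr=0x93 blk=18 s=2: L1-HIT | VC [22]
  [5] addr=0x54 blk=10 s=2: MISS | VC [22, 18]
  [6] addr=0x97 blk=18 s=2: VC-HIT | VC [22, 10]
  [7] addr=0x55 blk=10 s=2: VC-HIT | VC [22, 18]
  [8] addr=0x95 blk=18 s=2: VC-HIT | VC [22, 10]
  [9] addr=0xc9 blk=25 s=1: MISS | VC [22, 10]

MISSES = 4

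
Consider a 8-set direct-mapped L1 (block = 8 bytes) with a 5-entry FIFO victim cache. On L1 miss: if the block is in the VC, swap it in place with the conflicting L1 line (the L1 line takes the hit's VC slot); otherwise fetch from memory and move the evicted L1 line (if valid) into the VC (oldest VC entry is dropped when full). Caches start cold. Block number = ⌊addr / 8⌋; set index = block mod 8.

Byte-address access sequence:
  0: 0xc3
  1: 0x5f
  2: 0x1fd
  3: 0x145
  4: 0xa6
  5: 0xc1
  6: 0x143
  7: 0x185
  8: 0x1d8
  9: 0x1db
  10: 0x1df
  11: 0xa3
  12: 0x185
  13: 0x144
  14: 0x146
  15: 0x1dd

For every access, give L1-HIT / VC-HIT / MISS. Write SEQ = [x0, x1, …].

  [0] addr=0xc3 blk=24 s=0: MISS | VC []
  [1] addr=0x5f blk=11 s=3: MISS | VC []
  [2] addr=0x1fd blk=63 s=7: MISS | VC []
  [3] addr=0x145 blk=40 s=0: MISS | VC [24]
  [4] addr=0xa6 blk=20 s=4: MISS | VC [24]
  [5] addr=0xc1 blk=24 s=0: VC-HIT | VC [40]
  [6] addr=0x143 blk=40 s=0: VC-HIT | VC [24]
  [7] addr=0x185 blk=48 s=0: MISS | VC [24, 40]
  [8] addr=0x1d8 blk=59 s=3: MISS | VC [24, 40, 11]
  [9] addr=0x1db blk=59 s=3: L1-HIT | VC [24, 40, 11]
  [10] addr=0x1df blk=59 s=3: L1-HIT | VC [24, 40, 11]
  [11] addr=0xa3 blk=20 s=4: L1-HIT | VC [24, 40, 11]
  [12] addr=0x185 blk=48 s=0: L1-HIT | VC [24, 40, 11]
  [13] addr=0x144 blk=40 s=0: VC-HIT | VC [24, 48, 11]
  [14] addr=0x146 blk=40 s=0: L1-HIT | VC [24, 48, 11]
  [15] addr=0x1dd blk=59 s=3: L1-HIT | VC [24, 48, 11]

SEQ = [MISS, MISS, MISS, MISS, MISS, VC-HIT, VC-HIT, MISS, MISS, L1-HIT, L1-HIT, L1-HIT, L1-HIT, VC-HIT, L1-HIT, L1-HIT]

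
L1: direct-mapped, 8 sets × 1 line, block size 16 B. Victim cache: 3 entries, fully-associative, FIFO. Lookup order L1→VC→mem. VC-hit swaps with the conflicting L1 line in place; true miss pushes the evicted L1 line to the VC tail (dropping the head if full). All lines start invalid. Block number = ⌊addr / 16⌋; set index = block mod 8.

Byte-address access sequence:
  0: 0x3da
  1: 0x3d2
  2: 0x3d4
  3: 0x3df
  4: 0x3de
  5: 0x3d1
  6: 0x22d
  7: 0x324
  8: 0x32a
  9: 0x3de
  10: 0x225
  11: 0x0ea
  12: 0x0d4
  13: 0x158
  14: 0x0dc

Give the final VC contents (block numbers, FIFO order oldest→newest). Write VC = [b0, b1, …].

VC = [50, 61, 21]

  [0] addr=0x3da blk=61 s=5: MISS | VC []
  [1] addr=0x3d2 blk=61 s=5: L1-HIT | VC []
  [2] addr=0x3d4 blk=61 s=5: L1-HIT | VC []
  [3] addr=0x3df blk=61 s=5: L1-HIT | VC []
  [4] addr=0x3de blk=61 s=5: L1-HIT | VC []
  [5] addr=0x3d1 blk=61 s=5: L1-HIT | VC []
  [6] addr=0x22d blk=34 s=2: MISS | VC []
  [7] addr=0x324 blk=50 s=2: MISS | VC [34]
  [8] addr=0x32a blk=50 s=2: L1-HIT | VC [34]
  [9] addr=0x3de blk=61 s=5: L1-HIT | VC [34]
  [10] addr=0x225 blk=34 s=2: VC-HIT | VC [50]
  [11] addr=0xea blk=14 s=6: MISS | VC [50]
  [12] addr=0xd4 blk=13 s=5: MISS | VC [50, 61]
  [13] addr=0x158 blk=21 s=5: MISS | VC [50, 61, 13]
  [14] addr=0xdc blk=13 s=5: VC-HIT | VC [50, 61, 21]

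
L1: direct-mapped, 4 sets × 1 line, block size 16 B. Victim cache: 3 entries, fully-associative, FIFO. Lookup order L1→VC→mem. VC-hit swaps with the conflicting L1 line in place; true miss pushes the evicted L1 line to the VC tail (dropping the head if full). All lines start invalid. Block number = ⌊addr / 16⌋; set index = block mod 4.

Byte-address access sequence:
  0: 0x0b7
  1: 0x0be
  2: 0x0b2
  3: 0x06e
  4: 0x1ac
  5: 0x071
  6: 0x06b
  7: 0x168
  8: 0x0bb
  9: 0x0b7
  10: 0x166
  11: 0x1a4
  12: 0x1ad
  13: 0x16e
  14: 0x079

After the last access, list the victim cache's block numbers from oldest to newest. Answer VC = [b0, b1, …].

#0 0xb7→b11/s3 MISS; vc=[]
#1 0xbe→b11/s3 L1-HIT; vc=[]
#2 0xb2→b11/s3 L1-HIT; vc=[]
#3 0x6e→b6/s2 MISS; vc=[]
#4 0x1ac→b26/s2 MISS; vc=[6]
#5 0x71→b7/s3 MISS; vc=[6,11]
#6 0x6b→b6/s2 VC-HIT; vc=[26,11]
#7 0x168→b22/s2 MISS; vc=[26,11,6]
#8 0xbb→b11/s3 VC-HIT; vc=[26,7,6]
#9 0xb7→b11/s3 L1-HIT; vc=[26,7,6]
#10 0x166→b22/s2 L1-HIT; vc=[26,7,6]
#11 0x1a4→b26/s2 VC-HIT; vc=[22,7,6]
#12 0x1ad→b26/s2 L1-HIT; vc=[22,7,6]
#13 0x16e→b22/s2 VC-HIT; vc=[26,7,6]
#14 0x79→b7/s3 VC-HIT; vc=[26,11,6]

VC = [26, 11, 6]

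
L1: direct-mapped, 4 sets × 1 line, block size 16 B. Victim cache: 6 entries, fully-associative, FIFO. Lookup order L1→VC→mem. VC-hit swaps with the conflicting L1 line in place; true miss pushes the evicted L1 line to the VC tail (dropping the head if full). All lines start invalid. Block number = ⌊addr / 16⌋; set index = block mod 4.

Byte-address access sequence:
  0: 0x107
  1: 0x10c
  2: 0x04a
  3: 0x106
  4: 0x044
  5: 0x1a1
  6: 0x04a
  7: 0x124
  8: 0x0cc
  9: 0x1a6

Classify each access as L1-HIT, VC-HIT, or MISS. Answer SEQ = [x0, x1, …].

SEQ = [MISS, L1-HIT, MISS, VC-HIT, VC-HIT, MISS, L1-HIT, MISS, MISS, VC-HIT]

0: 0x107 (blk 16, set 0) → MISS  vc=[]
1: 0x10c (blk 16, set 0) → L1-HIT  vc=[]
2: 0x4a (blk 4, set 0) → MISS  vc=[16]
3: 0x106 (blk 16, set 0) → VC-HIT  vc=[4]
4: 0x44 (blk 4, set 0) → VC-HIT  vc=[16]
5: 0x1a1 (blk 26, set 2) → MISS  vc=[16]
6: 0x4a (blk 4, set 0) → L1-HIT  vc=[16]
7: 0x124 (blk 18, set 2) → MISS  vc=[16, 26]
8: 0xcc (blk 12, set 0) → MISS  vc=[16, 26, 4]
9: 0x1a6 (blk 26, set 2) → VC-HIT  vc=[16, 18, 4]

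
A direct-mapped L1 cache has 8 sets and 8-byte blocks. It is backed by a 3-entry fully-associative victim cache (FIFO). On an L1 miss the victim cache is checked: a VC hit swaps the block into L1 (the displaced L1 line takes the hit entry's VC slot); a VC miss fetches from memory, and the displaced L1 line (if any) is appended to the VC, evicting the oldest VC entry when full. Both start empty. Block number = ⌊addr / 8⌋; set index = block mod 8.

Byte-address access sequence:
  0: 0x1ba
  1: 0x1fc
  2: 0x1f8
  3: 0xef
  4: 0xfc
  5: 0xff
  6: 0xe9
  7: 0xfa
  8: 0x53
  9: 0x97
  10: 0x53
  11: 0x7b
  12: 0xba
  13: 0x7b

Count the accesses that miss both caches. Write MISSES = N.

0: 0x1ba (blk 55, set 7) → MISS  vc=[]
1: 0x1fc (blk 63, set 7) → MISS  vc=[55]
2: 0x1f8 (blk 63, set 7) → L1-HIT  vc=[55]
3: 0xef (blk 29, set 5) → MISS  vc=[55]
4: 0xfc (blk 31, set 7) → MISS  vc=[55, 63]
5: 0xff (blk 31, set 7) → L1-HIT  vc=[55, 63]
6: 0xe9 (blk 29, set 5) → L1-HIT  vc=[55, 63]
7: 0xfa (blk 31, set 7) → L1-HIT  vc=[55, 63]
8: 0x53 (blk 10, set 2) → MISS  vc=[55, 63]
9: 0x97 (blk 18, set 2) → MISS  vc=[55, 63, 10]
10: 0x53 (blk 10, set 2) → VC-HIT  vc=[55, 63, 18]
11: 0x7b (blk 15, set 7) → MISS  vc=[63, 18, 31]
12: 0xba (blk 23, set 7) → MISS  vc=[18, 31, 15]
13: 0x7b (blk 15, set 7) → VC-HIT  vc=[18, 31, 23]

MISSES = 8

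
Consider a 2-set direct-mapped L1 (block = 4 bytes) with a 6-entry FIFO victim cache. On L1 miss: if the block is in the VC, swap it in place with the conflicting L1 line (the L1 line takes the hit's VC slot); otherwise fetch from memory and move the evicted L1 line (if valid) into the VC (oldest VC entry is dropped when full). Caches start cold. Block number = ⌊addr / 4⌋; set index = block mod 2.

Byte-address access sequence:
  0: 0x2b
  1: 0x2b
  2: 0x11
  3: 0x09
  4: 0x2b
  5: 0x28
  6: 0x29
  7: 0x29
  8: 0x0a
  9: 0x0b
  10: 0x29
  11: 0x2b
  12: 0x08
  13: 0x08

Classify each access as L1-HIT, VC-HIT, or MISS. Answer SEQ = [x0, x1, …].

SEQ = [MISS, L1-HIT, MISS, MISS, VC-HIT, L1-HIT, L1-HIT, L1-HIT, VC-HIT, L1-HIT, VC-HIT, L1-HIT, VC-HIT, L1-HIT]

0: 0x2b (blk 10, set 0) → MISS  vc=[]
1: 0x2b (blk 10, set 0) → L1-HIT  vc=[]
2: 0x11 (blk 4, set 0) → MISS  vc=[10]
3: 0x9 (blk 2, set 0) → MISS  vc=[10, 4]
4: 0x2b (blk 10, set 0) → VC-HIT  vc=[2, 4]
5: 0x28 (blk 10, set 0) → L1-HIT  vc=[2, 4]
6: 0x29 (blk 10, set 0) → L1-HIT  vc=[2, 4]
7: 0x29 (blk 10, set 0) → L1-HIT  vc=[2, 4]
8: 0xa (blk 2, set 0) → VC-HIT  vc=[10, 4]
9: 0xb (blk 2, set 0) → L1-HIT  vc=[10, 4]
10: 0x29 (blk 10, set 0) → VC-HIT  vc=[2, 4]
11: 0x2b (blk 10, set 0) → L1-HIT  vc=[2, 4]
12: 0x8 (blk 2, set 0) → VC-HIT  vc=[10, 4]
13: 0x8 (blk 2, set 0) → L1-HIT  vc=[10, 4]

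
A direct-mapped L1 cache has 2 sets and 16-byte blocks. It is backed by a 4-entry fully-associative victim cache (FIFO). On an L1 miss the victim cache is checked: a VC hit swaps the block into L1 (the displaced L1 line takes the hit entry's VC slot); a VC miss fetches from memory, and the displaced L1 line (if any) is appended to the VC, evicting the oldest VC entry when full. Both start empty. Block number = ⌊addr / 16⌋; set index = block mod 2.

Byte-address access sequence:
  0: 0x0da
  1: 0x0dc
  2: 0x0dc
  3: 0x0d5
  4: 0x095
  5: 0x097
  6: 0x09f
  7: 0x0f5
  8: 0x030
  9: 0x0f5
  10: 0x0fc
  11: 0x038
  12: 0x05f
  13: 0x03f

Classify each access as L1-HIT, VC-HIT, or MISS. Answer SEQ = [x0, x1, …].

#0 0xda→b13/s1 MISS; vc=[]
#1 0xdc→b13/s1 L1-HIT; vc=[]
#2 0xdc→b13/s1 L1-HIT; vc=[]
#3 0xd5→b13/s1 L1-HIT; vc=[]
#4 0x95→b9/s1 MISS; vc=[13]
#5 0x97→b9/s1 L1-HIT; vc=[13]
#6 0x9f→b9/s1 L1-HIT; vc=[13]
#7 0xf5→b15/s1 MISS; vc=[13,9]
#8 0x30→b3/s1 MISS; vc=[13,9,15]
#9 0xf5→b15/s1 VC-HIT; vc=[13,9,3]
#10 0xfc→b15/s1 L1-HIT; vc=[13,9,3]
#11 0x38→b3/s1 VC-HIT; vc=[13,9,15]
#12 0x5f→b5/s1 MISS; vc=[13,9,15,3]
#13 0x3f→b3/s1 VC-HIT; vc=[13,9,15,5]

SEQ = [MISS, L1-HIT, L1-HIT, L1-HIT, MISS, L1-HIT, L1-HIT, MISS, MISS, VC-HIT, L1-HIT, VC-HIT, MISS, VC-HIT]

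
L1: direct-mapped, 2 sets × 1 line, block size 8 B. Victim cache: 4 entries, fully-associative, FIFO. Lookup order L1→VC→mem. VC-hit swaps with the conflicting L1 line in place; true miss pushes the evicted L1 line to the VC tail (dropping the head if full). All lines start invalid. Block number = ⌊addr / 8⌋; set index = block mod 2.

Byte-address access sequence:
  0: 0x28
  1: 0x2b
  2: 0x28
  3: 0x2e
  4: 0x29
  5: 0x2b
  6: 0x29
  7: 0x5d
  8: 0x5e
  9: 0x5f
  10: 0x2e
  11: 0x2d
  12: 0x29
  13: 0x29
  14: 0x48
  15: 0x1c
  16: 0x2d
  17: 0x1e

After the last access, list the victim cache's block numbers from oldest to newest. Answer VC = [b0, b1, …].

#0 0x28→b5/s1 MISS; vc=[]
#1 0x2b→b5/s1 L1-HIT; vc=[]
#2 0x28→b5/s1 L1-HIT; vc=[]
#3 0x2e→b5/s1 L1-HIT; vc=[]
#4 0x29→b5/s1 L1-HIT; vc=[]
#5 0x2b→b5/s1 L1-HIT; vc=[]
#6 0x29→b5/s1 L1-HIT; vc=[]
#7 0x5d→b11/s1 MISS; vc=[5]
#8 0x5e→b11/s1 L1-HIT; vc=[5]
#9 0x5f→b11/s1 L1-HIT; vc=[5]
#10 0x2e→b5/s1 VC-HIT; vc=[11]
#11 0x2d→b5/s1 L1-HIT; vc=[11]
#12 0x29→b5/s1 L1-HIT; vc=[11]
#13 0x29→b5/s1 L1-HIT; vc=[11]
#14 0x48→b9/s1 MISS; vc=[11,5]
#15 0x1c→b3/s1 MISS; vc=[11,5,9]
#16 0x2d→b5/s1 VC-HIT; vc=[11,3,9]
#17 0x1e→b3/s1 VC-HIT; vc=[11,5,9]

VC = [11, 5, 9]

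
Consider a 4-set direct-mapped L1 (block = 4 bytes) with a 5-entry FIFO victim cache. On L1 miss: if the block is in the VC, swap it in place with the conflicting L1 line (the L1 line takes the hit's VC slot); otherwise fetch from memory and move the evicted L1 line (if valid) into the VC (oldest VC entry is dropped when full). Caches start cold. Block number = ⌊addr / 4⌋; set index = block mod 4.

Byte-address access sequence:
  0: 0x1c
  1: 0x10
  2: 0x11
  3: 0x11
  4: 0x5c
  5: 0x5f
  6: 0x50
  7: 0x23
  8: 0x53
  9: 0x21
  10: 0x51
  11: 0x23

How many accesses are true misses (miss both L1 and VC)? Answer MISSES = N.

#0 0x1c→b7/s3 MISS; vc=[]
#1 0x10→b4/s0 MISS; vc=[]
#2 0x11→b4/s0 L1-HIT; vc=[]
#3 0x11→b4/s0 L1-HIT; vc=[]
#4 0x5c→b23/s3 MISS; vc=[7]
#5 0x5f→b23/s3 L1-HIT; vc=[7]
#6 0x50→b20/s0 MISS; vc=[7,4]
#7 0x23→b8/s0 MISS; vc=[7,4,20]
#8 0x53→b20/s0 VC-HIT; vc=[7,4,8]
#9 0x21→b8/s0 VC-HIT; vc=[7,4,20]
#10 0x51→b20/s0 VC-HIT; vc=[7,4,8]
#11 0x23→b8/s0 VC-HIT; vc=[7,4,20]

MISSES = 5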